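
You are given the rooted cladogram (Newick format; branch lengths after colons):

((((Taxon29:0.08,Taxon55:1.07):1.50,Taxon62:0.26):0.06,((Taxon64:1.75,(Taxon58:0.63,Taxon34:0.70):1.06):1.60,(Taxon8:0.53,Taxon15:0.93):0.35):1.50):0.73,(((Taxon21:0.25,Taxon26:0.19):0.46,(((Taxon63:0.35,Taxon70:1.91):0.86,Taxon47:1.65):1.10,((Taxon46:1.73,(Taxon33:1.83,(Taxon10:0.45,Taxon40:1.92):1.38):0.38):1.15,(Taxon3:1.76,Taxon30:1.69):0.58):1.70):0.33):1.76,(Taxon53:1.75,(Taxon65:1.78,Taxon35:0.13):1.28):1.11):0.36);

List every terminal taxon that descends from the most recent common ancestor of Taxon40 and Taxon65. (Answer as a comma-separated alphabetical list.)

Tracing Taxon40: it sits inside (Taxon10,Taxon40).
Tracing Taxon65: it sits inside (Taxon65,Taxon35).
The smallest clade enclosing both is (((Taxon21,Taxon26),(((Taxon63,Taxon70),Taxon47),((Taxon46,(Taxon33,(Taxon10,Taxon40))),(Taxon3,Taxon30)))),(Taxon53,(Taxon65,Taxon35))); the answer is its 14 terminal taxa in alphabetical order.

Taxon10, Taxon21, Taxon26, Taxon3, Taxon30, Taxon33, Taxon35, Taxon40, Taxon46, Taxon47, Taxon53, Taxon63, Taxon65, Taxon70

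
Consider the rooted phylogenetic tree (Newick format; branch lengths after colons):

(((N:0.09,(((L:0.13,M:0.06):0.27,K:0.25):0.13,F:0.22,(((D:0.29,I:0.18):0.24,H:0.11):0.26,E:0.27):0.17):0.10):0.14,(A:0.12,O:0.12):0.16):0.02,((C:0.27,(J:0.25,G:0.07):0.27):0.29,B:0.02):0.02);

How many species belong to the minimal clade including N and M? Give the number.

9

The MRCA of N and M is the node subtending (N,(((L,M),K),F,(((D,I),H),E))).
That clade contains 9 terminal taxa: D, E, F, H, I, K, L, M, N.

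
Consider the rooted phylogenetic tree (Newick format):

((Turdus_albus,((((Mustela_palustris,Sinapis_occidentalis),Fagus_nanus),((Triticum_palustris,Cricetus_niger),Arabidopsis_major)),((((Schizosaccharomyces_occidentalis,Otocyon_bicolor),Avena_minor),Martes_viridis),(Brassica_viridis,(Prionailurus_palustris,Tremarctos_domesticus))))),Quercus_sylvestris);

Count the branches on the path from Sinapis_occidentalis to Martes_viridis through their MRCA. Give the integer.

7

The MRCA of Sinapis_occidentalis and Martes_viridis is the node subtending ((((Mustela_palustris,Sinapis_occidentalis),Fagus_nanus),((Triticum_palustris,Cricetus_niger),Arabidopsis_major)),((((Schizosaccharomyces_occidentalis,Otocyon_bicolor),Avena_minor),Martes_viridis),(Brassica_viridis,(Prionailurus_palustris,Tremarctos_domesticus)))).
From Sinapis_occidentalis up to that node: 4 branches. From Martes_viridis up to the same node: 3 branches. Total: 4 + 3 = 7.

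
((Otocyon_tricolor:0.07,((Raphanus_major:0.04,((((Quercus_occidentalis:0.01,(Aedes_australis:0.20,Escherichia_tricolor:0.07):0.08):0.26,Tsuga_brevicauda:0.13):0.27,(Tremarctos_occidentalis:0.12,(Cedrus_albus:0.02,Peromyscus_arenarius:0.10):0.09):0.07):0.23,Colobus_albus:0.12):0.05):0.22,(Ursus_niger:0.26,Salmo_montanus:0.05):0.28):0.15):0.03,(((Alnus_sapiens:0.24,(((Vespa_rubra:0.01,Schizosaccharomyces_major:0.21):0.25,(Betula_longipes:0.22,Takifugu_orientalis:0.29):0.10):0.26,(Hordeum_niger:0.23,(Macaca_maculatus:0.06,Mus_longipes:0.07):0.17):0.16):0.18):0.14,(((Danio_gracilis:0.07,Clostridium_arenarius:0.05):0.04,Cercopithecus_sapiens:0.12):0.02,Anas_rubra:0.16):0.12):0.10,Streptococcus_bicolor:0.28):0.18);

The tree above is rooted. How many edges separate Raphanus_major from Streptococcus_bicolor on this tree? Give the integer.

6

The MRCA of Raphanus_major and Streptococcus_bicolor is the root of the tree.
From Raphanus_major up to that node: 4 branches. From Streptococcus_bicolor up to the same node: 2 branches. Total: 4 + 2 = 6.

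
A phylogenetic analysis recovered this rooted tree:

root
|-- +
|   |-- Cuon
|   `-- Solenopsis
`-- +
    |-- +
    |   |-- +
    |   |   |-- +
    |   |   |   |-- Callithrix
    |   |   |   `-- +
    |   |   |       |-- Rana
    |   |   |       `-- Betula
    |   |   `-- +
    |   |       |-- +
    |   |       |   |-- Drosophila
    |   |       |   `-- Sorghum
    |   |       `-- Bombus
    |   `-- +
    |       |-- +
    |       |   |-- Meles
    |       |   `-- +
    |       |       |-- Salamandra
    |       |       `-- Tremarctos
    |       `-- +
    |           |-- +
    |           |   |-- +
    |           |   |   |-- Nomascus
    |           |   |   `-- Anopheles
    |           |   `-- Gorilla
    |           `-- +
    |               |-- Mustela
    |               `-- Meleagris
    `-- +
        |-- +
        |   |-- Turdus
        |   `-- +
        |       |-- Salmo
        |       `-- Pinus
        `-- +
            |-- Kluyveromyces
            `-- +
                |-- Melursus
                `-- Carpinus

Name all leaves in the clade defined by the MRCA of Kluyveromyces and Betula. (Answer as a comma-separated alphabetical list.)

Tracing Kluyveromyces: it sits inside (Kluyveromyces,(Melursus,Carpinus)).
Tracing Betula: it sits inside (Rana,Betula).
The smallest clade enclosing both is ((((Callithrix,(Rana,Betula)),((Drosophila,Sorghum),Bombus)),((Meles,(Salamandra,Tremarctos)),(((Nomascus,Anopheles),Gorilla),(Mustela,Meleagris)))),((Turdus,(Salmo,Pinus)),(Kluyveromyces,(Melursus,Carpinus)))); the answer is its 20 terminal taxa in alphabetical order.

Anopheles, Betula, Bombus, Callithrix, Carpinus, Drosophila, Gorilla, Kluyveromyces, Meleagris, Meles, Melursus, Mustela, Nomascus, Pinus, Rana, Salamandra, Salmo, Sorghum, Tremarctos, Turdus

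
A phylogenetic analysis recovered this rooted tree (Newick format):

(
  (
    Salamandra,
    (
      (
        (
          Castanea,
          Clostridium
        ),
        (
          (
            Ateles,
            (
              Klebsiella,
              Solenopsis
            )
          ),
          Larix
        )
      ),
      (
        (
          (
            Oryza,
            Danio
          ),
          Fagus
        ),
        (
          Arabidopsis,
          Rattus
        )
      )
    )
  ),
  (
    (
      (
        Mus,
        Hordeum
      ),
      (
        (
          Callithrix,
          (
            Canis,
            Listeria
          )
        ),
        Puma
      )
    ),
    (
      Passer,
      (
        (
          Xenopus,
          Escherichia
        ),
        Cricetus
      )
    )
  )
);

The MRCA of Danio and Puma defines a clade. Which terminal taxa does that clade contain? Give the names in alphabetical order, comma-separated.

Arabidopsis, Ateles, Callithrix, Canis, Castanea, Clostridium, Cricetus, Danio, Escherichia, Fagus, Hordeum, Klebsiella, Larix, Listeria, Mus, Oryza, Passer, Puma, Rattus, Salamandra, Solenopsis, Xenopus

Tracing Danio: it sits inside (Oryza,Danio).
Tracing Puma: it sits inside ((Callithrix,(Canis,Listeria)),Puma).
The smallest clade enclosing both is the whole tree (their MRCA is the root), so the answer is all 22 tips in alphabetical order.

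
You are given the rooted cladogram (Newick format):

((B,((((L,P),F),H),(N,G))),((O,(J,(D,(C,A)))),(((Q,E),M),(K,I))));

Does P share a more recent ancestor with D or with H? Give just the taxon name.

H

The MRCA of P and H subtends (((L,P),F),H) (4 taxa).
The MRCA of P and D is the root, subtending the entire tree (17 taxa).
The first is nested inside the second, so P shares a more recent common ancestor with H.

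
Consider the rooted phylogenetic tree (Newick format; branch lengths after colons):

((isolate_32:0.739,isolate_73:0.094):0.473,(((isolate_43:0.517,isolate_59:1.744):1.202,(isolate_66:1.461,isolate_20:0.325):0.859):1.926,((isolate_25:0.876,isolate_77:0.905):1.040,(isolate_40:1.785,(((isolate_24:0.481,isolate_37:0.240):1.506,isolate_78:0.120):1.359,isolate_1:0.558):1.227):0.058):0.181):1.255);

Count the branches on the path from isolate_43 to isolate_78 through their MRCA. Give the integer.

The MRCA of isolate_43 and isolate_78 is the node subtending (((isolate_43,isolate_59),(isolate_66,isolate_20)),((isolate_25,isolate_77),(isolate_40,(((isolate_24,isolate_37),isolate_78),isolate_1)))).
From isolate_43 up to that node: 3 branches. From isolate_78 up to the same node: 5 branches. Total: 3 + 5 = 8.

8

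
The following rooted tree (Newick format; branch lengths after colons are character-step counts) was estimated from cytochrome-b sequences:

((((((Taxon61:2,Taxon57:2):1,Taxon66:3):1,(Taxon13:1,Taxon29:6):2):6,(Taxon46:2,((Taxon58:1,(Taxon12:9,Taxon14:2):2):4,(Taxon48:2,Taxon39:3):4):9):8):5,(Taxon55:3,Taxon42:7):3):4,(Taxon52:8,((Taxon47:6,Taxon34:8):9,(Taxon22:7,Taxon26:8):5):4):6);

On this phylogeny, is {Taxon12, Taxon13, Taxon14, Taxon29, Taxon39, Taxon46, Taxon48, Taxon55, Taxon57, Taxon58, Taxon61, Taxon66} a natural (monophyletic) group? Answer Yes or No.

No

The MRCA of the listed taxa subtends (((((Taxon61,Taxon57),Taxon66),(Taxon13,Taxon29)),(Taxon46,((Taxon58,(Taxon12,Taxon14)),(Taxon48,Taxon39)))),(Taxon55,Taxon42)).
That clade also contains Taxon42, which is not in the proposed group, so the group is not monophyletic.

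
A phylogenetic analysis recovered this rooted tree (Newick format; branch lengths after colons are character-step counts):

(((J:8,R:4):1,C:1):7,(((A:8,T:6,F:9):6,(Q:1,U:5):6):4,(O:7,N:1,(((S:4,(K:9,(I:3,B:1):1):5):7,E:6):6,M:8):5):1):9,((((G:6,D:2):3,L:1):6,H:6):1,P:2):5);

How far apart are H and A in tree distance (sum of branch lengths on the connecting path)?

The path runs H → … → MRCA → … → A; the MRCA is the root of the tree.
Branch lengths along that path: 6 + 1 + 5 + 9 + 4 + 6 + 8 = 39.

39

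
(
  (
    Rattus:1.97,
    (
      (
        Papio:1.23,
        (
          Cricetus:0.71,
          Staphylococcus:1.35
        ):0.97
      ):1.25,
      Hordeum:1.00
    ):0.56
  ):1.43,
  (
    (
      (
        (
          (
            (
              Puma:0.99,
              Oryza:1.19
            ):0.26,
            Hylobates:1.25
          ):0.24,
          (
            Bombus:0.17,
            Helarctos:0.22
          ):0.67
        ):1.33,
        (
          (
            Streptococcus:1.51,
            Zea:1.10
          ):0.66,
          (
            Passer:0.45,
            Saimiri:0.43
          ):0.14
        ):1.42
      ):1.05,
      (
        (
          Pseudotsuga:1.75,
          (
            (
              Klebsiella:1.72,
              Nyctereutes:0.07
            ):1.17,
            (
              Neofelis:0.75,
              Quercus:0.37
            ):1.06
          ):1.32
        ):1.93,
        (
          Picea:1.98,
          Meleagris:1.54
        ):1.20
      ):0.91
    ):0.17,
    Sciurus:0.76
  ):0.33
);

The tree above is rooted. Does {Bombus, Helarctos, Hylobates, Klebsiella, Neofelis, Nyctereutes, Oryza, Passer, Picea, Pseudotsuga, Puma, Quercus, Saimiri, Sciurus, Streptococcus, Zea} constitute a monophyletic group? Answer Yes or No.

No

The MRCA of the listed taxa subtends ((((((Puma,Oryza),Hylobates),(Bombus,Helarctos)),((Streptococcus,Zea),(Passer,Saimiri))),((Pseudotsuga,((Klebsiella,Nyctereutes),(Neofelis,Quercus))),(Picea,Meleagris))),Sciurus).
That clade also contains Meleagris, which is not in the proposed group, so the group is not monophyletic.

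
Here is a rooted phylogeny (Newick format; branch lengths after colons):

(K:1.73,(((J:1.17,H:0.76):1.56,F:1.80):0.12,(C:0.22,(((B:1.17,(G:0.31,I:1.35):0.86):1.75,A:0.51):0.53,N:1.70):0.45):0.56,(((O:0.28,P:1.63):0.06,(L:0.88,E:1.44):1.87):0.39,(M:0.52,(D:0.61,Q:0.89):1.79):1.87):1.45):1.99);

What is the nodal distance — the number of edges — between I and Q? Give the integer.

The MRCA of I and Q is the node subtending (((J,H),F),(C,(((B,(G,I)),A),N)),(((O,P),(L,E)),(M,(D,Q)))).
From I up to that node: 6 branches. From Q up to the same node: 4 branches. Total: 6 + 4 = 10.

10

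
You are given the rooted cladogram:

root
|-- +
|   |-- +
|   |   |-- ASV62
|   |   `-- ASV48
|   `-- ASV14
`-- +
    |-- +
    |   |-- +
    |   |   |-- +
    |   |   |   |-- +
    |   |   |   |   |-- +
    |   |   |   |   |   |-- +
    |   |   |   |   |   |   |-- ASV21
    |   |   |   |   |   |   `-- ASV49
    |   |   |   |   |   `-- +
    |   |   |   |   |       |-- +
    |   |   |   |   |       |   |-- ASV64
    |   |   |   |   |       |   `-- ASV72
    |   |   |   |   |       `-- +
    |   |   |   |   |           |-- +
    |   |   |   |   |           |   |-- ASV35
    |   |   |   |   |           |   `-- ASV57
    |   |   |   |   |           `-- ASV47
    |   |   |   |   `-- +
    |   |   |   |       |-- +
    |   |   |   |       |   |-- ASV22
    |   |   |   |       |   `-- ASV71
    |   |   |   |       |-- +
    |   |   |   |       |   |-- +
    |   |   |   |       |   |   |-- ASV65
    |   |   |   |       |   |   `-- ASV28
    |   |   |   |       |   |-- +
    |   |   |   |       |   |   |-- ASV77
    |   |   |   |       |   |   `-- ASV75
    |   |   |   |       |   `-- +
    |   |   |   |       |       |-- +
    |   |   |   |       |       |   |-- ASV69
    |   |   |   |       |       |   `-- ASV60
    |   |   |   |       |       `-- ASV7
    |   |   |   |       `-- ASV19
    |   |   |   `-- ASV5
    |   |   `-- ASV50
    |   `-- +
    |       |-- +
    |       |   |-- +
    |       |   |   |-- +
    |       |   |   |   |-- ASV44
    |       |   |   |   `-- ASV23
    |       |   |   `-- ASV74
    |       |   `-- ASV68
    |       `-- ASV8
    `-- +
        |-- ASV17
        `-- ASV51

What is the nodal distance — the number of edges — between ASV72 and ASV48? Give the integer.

The MRCA of ASV72 and ASV48 is the root of the tree.
From ASV72 up to that node: 9 branches. From ASV48 up to the same node: 3 branches. Total: 9 + 3 = 12.

12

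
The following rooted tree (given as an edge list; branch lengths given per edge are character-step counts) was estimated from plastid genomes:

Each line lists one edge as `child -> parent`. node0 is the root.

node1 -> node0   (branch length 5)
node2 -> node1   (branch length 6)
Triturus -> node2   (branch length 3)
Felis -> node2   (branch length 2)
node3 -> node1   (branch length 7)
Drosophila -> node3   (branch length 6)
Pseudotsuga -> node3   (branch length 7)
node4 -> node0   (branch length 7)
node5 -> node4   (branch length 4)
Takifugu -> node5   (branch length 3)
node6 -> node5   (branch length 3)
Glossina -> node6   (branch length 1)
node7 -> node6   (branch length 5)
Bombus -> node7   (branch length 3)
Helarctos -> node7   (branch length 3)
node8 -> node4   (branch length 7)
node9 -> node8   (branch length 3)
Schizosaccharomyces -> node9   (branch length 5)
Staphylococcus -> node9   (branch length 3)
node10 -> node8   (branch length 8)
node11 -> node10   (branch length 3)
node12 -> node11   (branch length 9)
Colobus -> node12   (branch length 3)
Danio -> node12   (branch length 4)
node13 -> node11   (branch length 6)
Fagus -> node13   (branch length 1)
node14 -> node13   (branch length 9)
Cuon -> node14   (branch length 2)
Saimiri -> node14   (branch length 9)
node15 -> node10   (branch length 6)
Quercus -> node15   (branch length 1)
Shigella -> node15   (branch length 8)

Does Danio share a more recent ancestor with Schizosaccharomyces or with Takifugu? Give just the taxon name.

Schizosaccharomyces

The MRCA of Danio and Schizosaccharomyces subtends ((Schizosaccharomyces,Staphylococcus),(((Colobus,Danio),(Fagus,(Cuon,Saimiri))),(Quercus,Shigella))) (9 taxa).
The MRCA of Danio and Takifugu subtends ((Takifugu,(Glossina,(Bombus,Helarctos))),((Schizosaccharomyces,Staphylococcus),(((Colobus,Danio),(Fagus,(Cuon,Saimiri))),(Quercus,Shigella)))) (13 taxa).
The first is nested inside the second, so Danio shares a more recent common ancestor with Schizosaccharomyces.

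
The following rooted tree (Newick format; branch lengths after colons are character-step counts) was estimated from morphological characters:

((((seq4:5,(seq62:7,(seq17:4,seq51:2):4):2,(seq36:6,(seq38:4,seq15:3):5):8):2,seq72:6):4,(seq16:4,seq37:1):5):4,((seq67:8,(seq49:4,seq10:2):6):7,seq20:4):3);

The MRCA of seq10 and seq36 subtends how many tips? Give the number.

The MRCA of seq10 and seq36 is the root, so the clade is the entire tree.
That clade contains 14 terminal taxa: seq10, seq15, seq16, seq17, seq20, seq36, seq37, seq38, seq4, seq49, seq51, seq62, seq67, seq72.

14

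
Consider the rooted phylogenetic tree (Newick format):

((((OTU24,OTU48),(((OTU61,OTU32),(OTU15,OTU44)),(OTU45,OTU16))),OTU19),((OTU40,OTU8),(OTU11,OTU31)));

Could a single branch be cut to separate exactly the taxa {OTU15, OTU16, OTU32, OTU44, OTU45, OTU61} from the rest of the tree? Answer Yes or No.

Yes

The most recent common ancestor of these taxa subtends (((OTU61,OTU32),(OTU15,OTU44)),(OTU45,OTU16)).
That clade has exactly 6 tips — every listed taxon and nothing else — so the group is monophyletic.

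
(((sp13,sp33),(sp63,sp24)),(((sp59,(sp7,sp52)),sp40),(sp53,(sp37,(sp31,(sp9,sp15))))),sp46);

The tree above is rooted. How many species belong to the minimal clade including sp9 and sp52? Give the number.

9

The MRCA of sp9 and sp52 is the node subtending (((sp59,(sp7,sp52)),sp40),(sp53,(sp37,(sp31,(sp9,sp15))))).
That clade contains 9 terminal taxa: sp15, sp31, sp37, sp40, sp52, sp53, sp59, sp7, sp9.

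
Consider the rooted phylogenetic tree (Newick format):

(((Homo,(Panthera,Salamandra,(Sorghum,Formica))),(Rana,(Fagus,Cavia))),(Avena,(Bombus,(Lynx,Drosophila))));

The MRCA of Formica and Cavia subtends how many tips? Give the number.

8

The MRCA of Formica and Cavia is the node subtending ((Homo,(Panthera,Salamandra,(Sorghum,Formica))),(Rana,(Fagus,Cavia))).
That clade contains 8 terminal taxa: Cavia, Fagus, Formica, Homo, Panthera, Rana, Salamandra, Sorghum.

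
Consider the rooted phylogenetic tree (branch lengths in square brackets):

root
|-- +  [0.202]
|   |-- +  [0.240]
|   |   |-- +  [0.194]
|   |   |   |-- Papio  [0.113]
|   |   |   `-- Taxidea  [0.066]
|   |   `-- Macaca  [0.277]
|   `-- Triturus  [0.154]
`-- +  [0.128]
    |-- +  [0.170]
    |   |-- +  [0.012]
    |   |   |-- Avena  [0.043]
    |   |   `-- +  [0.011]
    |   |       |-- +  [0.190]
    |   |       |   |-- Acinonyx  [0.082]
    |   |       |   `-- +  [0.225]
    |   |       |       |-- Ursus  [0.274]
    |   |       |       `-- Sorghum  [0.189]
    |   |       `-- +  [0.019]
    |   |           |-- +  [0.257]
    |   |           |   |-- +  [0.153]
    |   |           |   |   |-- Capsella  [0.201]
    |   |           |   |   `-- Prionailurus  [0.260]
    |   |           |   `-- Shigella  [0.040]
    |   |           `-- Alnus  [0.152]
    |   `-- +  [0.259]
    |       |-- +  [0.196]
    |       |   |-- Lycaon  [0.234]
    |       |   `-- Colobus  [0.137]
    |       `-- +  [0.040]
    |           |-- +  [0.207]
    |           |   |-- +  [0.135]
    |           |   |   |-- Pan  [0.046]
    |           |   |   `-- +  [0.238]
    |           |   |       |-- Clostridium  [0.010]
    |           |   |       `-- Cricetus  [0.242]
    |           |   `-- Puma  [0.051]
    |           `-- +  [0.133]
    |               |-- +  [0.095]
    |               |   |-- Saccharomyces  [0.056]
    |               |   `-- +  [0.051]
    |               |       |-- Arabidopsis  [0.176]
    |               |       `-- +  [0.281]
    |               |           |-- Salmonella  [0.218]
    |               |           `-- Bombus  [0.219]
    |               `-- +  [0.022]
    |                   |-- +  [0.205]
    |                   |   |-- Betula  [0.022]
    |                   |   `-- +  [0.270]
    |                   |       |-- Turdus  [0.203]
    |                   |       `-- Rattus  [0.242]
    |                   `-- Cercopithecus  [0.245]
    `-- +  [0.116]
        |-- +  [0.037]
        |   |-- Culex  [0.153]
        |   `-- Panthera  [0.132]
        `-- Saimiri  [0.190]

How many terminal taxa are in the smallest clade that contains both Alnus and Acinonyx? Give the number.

7

The MRCA of Alnus and Acinonyx is the node subtending ((Acinonyx,(Ursus,Sorghum)),(((Capsella,Prionailurus),Shigella),Alnus)).
That clade contains 7 terminal taxa: Acinonyx, Alnus, Capsella, Prionailurus, Shigella, Sorghum, Ursus.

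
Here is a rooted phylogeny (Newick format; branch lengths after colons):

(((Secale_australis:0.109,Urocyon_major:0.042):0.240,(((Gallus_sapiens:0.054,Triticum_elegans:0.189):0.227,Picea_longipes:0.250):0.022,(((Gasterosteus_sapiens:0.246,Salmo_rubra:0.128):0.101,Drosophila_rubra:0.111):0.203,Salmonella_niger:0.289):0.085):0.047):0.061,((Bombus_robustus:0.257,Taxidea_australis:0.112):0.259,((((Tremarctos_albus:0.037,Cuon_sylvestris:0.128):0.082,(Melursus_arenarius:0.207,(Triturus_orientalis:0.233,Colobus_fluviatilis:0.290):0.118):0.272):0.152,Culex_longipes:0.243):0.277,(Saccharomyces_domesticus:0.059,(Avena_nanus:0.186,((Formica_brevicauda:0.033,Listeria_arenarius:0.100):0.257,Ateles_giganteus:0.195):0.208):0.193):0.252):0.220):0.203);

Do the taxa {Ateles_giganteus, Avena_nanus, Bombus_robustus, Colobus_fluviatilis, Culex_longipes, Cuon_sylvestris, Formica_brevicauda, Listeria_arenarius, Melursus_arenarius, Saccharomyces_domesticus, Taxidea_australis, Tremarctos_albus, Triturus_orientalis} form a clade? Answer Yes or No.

Yes

The most recent common ancestor of these taxa subtends ((Bombus_robustus,Taxidea_australis),((((Tremarctos_albus,Cuon_sylvestris),(Melursus_arenarius,(Triturus_orientalis,Colobus_fluviatilis))),Culex_longipes),(Saccharomyces_domesticus,(Avena_nanus,((Formica_brevicauda,Listeria_arenarius),Ateles_giganteus))))).
That clade has exactly 13 tips — every listed taxon and nothing else — so the group is monophyletic.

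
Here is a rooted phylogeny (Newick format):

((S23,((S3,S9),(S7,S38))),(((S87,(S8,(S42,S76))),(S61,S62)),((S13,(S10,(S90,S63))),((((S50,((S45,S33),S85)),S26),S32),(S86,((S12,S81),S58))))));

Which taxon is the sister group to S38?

S38 attaches to the tree at the node subtending (S7,S38).
The other lineage descending from that same node — the sister group — is the single tip S7.

S7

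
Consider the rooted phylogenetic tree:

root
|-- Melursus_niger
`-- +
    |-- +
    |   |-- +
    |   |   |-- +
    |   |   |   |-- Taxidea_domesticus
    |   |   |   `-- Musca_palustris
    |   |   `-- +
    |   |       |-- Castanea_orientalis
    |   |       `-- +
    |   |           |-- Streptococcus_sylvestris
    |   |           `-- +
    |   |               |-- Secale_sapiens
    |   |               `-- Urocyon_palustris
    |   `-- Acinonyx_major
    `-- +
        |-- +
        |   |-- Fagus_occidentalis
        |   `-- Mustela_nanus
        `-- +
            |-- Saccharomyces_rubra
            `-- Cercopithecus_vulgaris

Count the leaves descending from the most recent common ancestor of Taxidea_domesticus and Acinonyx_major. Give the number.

The MRCA of Taxidea_domesticus and Acinonyx_major is the node subtending (((Taxidea_domesticus,Musca_palustris),(Castanea_orientalis,(Streptococcus_sylvestris,(Secale_sapiens,Urocyon_palustris)))),Acinonyx_major).
That clade contains 7 terminal taxa: Acinonyx_major, Castanea_orientalis, Musca_palustris, Secale_sapiens, Streptococcus_sylvestris, Taxidea_domesticus, Urocyon_palustris.

7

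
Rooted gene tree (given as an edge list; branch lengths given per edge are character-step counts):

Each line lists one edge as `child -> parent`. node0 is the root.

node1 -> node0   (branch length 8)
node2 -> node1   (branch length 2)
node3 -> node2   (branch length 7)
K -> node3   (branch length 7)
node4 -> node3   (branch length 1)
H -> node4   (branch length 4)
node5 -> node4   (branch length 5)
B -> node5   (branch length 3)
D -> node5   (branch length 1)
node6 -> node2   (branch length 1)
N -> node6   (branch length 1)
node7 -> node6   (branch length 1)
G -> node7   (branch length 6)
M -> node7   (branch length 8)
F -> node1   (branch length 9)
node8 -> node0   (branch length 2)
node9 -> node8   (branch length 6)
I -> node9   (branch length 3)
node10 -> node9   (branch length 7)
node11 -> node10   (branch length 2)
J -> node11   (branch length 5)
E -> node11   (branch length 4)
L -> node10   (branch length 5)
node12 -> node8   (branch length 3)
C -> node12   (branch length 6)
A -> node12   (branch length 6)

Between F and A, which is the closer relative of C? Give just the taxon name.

The MRCA of C and A subtends (C,A) (2 taxa).
The MRCA of C and F is the root, subtending the entire tree (14 taxa).
The first is nested inside the second, so C shares a more recent common ancestor with A.

A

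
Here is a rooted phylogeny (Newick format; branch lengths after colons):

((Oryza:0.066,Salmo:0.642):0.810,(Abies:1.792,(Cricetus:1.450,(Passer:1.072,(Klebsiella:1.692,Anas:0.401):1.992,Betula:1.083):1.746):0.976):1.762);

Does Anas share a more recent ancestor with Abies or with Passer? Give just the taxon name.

Passer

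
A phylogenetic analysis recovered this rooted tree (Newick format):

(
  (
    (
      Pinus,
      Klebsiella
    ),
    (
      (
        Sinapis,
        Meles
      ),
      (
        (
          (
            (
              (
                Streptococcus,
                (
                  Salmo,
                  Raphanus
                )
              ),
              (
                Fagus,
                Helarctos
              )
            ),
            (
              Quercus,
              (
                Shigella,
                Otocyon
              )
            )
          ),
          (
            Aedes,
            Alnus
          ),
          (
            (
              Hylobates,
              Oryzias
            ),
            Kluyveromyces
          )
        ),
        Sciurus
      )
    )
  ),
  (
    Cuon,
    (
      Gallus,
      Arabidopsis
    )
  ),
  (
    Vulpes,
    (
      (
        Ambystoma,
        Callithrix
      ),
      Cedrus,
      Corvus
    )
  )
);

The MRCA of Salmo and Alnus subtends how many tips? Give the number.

The MRCA of Salmo and Alnus is the node subtending ((((Streptococcus,(Salmo,Raphanus)),(Fagus,Helarctos)),(Quercus,(Shigella,Otocyon))),(Aedes,Alnus),((Hylobates,Oryzias),Kluyveromyces)).
That clade contains 13 terminal taxa: Aedes, Alnus, Fagus, Helarctos, Hylobates, Kluyveromyces, Oryzias, Otocyon, Quercus, Raphanus, Salmo, Shigella, Streptococcus.

13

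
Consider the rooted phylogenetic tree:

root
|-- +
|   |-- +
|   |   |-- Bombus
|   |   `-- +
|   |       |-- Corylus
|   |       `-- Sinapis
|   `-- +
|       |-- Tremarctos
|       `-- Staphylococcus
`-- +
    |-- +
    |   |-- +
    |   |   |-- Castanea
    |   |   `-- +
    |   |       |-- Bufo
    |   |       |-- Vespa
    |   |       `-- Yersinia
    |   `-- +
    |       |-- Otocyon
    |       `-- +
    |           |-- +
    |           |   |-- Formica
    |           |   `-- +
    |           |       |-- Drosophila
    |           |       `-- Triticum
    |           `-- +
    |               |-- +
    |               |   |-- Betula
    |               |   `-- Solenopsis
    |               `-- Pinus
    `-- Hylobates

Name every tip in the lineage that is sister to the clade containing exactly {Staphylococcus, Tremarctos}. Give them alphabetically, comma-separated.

Bombus, Corylus, Sinapis

The clade containing exactly {Staphylococcus, Tremarctos} attaches to the tree at the node subtending ((Bombus,(Corylus,Sinapis)),(Tremarctos,Staphylococcus)).
The other lineage descending from that same node — the sister group — is (Bombus,(Corylus,Sinapis)); its 3 tips in alphabetical order are the answer.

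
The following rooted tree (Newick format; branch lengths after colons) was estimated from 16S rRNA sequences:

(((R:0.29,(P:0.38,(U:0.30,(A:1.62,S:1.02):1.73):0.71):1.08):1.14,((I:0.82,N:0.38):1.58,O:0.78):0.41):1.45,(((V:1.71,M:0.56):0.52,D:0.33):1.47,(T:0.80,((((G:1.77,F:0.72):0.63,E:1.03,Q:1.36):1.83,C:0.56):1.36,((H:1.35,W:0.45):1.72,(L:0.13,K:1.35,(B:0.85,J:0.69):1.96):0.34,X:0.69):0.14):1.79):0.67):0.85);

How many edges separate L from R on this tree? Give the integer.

9

The MRCA of L and R is the root of the tree.
From L up to that node: 6 branches. From R up to the same node: 3 branches. Total: 6 + 3 = 9.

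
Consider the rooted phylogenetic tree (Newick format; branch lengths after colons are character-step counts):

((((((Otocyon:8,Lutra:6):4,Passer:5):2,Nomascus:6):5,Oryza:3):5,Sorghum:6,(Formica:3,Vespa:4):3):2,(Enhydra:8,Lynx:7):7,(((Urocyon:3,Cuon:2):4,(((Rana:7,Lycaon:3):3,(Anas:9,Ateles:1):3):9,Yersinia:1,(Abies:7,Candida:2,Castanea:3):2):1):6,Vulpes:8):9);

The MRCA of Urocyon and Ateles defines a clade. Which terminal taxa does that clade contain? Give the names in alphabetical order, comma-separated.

Tracing Urocyon: it sits inside (Urocyon,Cuon).
Tracing Ateles: it sits inside (Anas,Ateles).
The smallest clade enclosing both is ((Urocyon,Cuon),(((Rana,Lycaon),(Anas,Ateles)),Yersinia,(Abies,Candida,Castanea))); the answer is its 10 terminal taxa in alphabetical order.

Abies, Anas, Ateles, Candida, Castanea, Cuon, Lycaon, Rana, Urocyon, Yersinia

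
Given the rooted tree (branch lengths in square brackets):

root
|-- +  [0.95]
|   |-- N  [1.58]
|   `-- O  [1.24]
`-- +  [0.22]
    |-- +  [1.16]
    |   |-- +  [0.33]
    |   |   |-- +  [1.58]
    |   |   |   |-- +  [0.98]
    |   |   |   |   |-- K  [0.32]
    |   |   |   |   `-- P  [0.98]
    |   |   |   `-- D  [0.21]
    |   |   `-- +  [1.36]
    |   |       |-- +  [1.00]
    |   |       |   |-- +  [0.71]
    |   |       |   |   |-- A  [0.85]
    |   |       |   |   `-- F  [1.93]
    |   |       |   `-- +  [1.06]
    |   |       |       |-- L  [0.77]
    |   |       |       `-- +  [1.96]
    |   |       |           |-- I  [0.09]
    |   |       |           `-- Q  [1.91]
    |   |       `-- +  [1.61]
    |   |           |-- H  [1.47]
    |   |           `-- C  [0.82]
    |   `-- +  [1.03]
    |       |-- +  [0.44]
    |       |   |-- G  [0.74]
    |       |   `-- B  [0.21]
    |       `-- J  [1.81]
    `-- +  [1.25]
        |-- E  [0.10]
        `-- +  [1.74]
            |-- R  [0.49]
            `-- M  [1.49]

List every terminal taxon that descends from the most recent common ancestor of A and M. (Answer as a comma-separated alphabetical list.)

Tracing A: it sits inside (A,F).
Tracing M: it sits inside (R,M).
The smallest clade enclosing both is (((((K,P),D),(((A,F),(L,(I,Q))),(H,C))),((G,B),J)),(E,(R,M))); the answer is its 16 terminal taxa in alphabetical order.

A, B, C, D, E, F, G, H, I, J, K, L, M, P, Q, R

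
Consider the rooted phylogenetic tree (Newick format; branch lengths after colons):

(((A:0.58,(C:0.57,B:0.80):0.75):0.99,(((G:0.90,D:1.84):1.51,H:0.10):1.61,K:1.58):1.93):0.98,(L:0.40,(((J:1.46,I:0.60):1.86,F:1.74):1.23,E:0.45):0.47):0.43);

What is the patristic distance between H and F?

8.49

The path runs H → … → MRCA → … → F; the MRCA is the root of the tree.
Branch lengths along that path: 0.10 + 1.61 + 1.93 + 0.98 + 0.43 + 0.47 + 1.23 + 1.74 = 8.49.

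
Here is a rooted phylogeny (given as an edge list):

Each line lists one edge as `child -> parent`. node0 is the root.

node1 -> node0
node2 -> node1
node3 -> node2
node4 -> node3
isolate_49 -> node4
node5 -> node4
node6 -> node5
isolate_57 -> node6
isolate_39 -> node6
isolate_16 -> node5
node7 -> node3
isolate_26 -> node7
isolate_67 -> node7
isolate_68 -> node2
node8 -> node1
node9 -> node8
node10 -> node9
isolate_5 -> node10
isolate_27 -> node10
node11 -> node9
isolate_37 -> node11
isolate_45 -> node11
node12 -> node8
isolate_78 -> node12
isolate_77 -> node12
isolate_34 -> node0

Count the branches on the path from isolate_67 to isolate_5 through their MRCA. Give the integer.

The MRCA of isolate_67 and isolate_5 is the node subtending ((((isolate_49,((isolate_57,isolate_39),isolate_16)),(isolate_26,isolate_67)),isolate_68),(((isolate_5,isolate_27),(isolate_37,isolate_45)),(isolate_78,isolate_77))).
From isolate_67 up to that node: 4 branches. From isolate_5 up to the same node: 4 branches. Total: 4 + 4 = 8.

8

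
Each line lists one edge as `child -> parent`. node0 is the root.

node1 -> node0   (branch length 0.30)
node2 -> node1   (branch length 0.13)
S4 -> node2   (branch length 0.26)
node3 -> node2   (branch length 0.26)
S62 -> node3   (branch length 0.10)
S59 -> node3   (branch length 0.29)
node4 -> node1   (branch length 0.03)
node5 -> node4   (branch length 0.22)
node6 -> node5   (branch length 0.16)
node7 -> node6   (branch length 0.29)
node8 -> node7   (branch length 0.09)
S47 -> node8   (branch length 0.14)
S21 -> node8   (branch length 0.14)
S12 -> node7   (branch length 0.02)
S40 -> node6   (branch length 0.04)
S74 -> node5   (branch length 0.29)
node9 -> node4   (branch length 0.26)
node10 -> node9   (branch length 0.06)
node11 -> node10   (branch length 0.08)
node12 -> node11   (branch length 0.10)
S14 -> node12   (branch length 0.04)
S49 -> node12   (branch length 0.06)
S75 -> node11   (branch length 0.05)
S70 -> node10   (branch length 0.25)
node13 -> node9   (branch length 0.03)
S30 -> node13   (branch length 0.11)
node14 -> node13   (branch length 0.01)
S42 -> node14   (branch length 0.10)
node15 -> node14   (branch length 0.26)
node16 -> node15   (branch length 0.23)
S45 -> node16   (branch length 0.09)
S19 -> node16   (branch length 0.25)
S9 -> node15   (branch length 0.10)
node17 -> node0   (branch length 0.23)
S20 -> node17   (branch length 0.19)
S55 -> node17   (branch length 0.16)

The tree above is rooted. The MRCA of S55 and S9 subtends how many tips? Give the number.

19

The MRCA of S55 and S9 is the root, so the clade is the entire tree.
That clade contains 19 terminal taxa: S12, S14, S19, S20, S21, S30, S4, S40, S42, S45, S47, S49, S55, S59, S62, S70, S74, S75, S9.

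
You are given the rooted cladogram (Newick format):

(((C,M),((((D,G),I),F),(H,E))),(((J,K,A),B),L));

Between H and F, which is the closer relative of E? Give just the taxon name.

The MRCA of E and H subtends (H,E) (2 taxa).
The MRCA of E and F subtends ((((D,G),I),F),(H,E)) (6 taxa).
The first is nested inside the second, so E shares a more recent common ancestor with H.

H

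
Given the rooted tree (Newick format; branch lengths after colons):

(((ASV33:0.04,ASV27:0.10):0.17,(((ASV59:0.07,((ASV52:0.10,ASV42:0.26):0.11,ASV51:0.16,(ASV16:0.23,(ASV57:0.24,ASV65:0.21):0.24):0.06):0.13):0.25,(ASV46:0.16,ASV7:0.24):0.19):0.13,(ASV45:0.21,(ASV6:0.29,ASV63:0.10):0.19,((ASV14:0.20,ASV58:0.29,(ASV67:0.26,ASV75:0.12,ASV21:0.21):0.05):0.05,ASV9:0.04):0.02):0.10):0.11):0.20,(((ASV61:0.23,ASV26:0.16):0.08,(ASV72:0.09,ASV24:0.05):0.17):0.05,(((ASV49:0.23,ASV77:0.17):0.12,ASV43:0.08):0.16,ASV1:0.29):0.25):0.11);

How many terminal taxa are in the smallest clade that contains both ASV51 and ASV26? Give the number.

28

The MRCA of ASV51 and ASV26 is the root, so the clade is the entire tree.
That clade contains 28 terminal taxa: ASV1, ASV14, ASV16, ASV21, ASV24, ASV26, ASV27, ASV33, ASV42, ASV43, ASV45, ASV46, ASV49, ASV51, ASV52, ASV57, ASV58, ASV59, ASV6, ASV61, ASV63, ASV65, ASV67, ASV7, ASV72, ASV75, ASV77, ASV9.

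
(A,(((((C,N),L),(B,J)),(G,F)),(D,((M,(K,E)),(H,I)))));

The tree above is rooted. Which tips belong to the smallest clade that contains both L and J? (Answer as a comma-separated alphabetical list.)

B, C, J, L, N

Tracing L: it sits inside ((C,N),L).
Tracing J: it sits inside (B,J).
The smallest clade enclosing both is (((C,N),L),(B,J)); the answer is its 5 terminal taxa in alphabetical order.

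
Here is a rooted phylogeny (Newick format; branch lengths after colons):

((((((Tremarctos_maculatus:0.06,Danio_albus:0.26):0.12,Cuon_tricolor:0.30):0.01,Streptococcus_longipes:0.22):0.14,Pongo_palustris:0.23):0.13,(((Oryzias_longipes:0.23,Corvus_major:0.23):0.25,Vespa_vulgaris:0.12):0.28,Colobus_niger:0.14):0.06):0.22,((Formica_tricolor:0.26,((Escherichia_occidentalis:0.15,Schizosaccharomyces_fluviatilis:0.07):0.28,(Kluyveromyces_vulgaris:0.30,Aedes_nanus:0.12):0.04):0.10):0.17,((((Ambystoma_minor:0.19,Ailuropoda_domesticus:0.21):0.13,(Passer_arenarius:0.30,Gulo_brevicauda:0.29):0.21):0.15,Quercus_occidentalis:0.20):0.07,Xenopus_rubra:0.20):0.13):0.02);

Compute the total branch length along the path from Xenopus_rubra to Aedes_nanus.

0.76

The path runs Xenopus_rubra → … → MRCA → … → Aedes_nanus; the MRCA is the node subtending ((Formica_tricolor,((Escherichia_occidentalis,Schizosaccharomyces_fluviatilis),(Kluyveromyces_vulgaris,Aedes_nanus))),((((Ambystoma_minor,Ailuropoda_domesticus),(Passer_arenarius,Gulo_brevicauda)),Quercus_occidentalis),Xenopus_rubra)).
Branch lengths along that path: 0.20 + 0.13 + 0.17 + 0.10 + 0.04 + 0.12 = 0.76.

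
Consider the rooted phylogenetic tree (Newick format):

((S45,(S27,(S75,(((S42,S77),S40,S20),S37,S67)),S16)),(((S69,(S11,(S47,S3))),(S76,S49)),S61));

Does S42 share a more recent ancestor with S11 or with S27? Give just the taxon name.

The MRCA of S42 and S27 subtends (S27,(S75,(((S42,S77),S40,S20),S37,S67)),S16) (9 taxa).
The MRCA of S42 and S11 is the root, subtending the entire tree (17 taxa).
The first is nested inside the second, so S42 shares a more recent common ancestor with S27.

S27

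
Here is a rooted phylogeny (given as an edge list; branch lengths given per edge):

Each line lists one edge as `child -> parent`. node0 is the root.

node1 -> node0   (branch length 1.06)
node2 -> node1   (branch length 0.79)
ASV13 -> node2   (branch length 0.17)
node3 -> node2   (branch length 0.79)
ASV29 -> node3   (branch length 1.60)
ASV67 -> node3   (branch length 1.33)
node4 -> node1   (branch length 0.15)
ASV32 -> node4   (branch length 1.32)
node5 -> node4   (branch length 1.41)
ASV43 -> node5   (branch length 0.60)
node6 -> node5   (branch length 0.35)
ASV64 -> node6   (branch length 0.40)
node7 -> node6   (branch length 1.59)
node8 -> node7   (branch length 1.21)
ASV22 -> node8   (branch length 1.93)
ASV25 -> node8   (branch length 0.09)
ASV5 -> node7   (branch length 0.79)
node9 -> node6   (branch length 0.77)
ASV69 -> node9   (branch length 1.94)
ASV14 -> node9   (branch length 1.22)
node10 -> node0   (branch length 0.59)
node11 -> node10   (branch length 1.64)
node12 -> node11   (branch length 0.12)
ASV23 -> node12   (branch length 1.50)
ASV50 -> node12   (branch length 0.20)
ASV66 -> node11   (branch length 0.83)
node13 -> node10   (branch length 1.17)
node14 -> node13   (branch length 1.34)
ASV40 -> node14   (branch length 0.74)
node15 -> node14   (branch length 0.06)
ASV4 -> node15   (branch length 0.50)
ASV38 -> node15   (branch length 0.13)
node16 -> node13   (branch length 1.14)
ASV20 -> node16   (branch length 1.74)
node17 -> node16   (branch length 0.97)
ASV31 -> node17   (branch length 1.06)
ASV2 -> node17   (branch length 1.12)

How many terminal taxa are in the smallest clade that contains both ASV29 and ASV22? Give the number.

The MRCA of ASV29 and ASV22 is the node subtending ((ASV13,(ASV29,ASV67)),(ASV32,(ASV43,(ASV64,((ASV22,ASV25),ASV5),(ASV69,ASV14))))).
That clade contains 11 terminal taxa: ASV13, ASV14, ASV22, ASV25, ASV29, ASV32, ASV43, ASV5, ASV64, ASV67, ASV69.

11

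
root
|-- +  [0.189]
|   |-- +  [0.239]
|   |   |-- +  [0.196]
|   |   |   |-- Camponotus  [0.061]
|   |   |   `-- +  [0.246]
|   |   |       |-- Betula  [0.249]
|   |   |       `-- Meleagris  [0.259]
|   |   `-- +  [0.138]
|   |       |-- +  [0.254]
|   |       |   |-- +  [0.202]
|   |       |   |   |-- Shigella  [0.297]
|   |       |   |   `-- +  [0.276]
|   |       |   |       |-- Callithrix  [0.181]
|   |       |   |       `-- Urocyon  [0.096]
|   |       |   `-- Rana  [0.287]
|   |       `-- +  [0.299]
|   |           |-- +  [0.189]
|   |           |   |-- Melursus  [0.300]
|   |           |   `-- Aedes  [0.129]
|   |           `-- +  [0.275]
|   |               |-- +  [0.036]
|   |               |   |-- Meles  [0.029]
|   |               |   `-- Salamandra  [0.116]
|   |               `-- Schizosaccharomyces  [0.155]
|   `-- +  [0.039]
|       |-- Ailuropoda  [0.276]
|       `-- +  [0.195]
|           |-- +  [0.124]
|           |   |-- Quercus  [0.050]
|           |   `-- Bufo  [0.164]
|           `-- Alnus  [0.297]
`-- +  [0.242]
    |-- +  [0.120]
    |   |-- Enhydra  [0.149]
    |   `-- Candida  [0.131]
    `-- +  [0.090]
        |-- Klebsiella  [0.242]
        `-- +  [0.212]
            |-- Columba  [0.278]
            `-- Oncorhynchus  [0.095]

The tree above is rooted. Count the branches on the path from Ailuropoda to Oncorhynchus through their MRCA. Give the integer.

7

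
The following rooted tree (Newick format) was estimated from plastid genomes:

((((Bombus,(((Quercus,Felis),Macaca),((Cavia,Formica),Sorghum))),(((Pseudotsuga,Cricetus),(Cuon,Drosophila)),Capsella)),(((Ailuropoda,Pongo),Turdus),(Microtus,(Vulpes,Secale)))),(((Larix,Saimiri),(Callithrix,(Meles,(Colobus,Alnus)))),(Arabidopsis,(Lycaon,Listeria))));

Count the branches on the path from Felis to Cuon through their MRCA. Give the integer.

The MRCA of Felis and Cuon is the node subtending ((Bombus,(((Quercus,Felis),Macaca),((Cavia,Formica),Sorghum))),(((Pseudotsuga,Cricetus),(Cuon,Drosophila)),Capsella)).
From Felis up to that node: 5 branches. From Cuon up to the same node: 4 branches. Total: 5 + 4 = 9.

9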